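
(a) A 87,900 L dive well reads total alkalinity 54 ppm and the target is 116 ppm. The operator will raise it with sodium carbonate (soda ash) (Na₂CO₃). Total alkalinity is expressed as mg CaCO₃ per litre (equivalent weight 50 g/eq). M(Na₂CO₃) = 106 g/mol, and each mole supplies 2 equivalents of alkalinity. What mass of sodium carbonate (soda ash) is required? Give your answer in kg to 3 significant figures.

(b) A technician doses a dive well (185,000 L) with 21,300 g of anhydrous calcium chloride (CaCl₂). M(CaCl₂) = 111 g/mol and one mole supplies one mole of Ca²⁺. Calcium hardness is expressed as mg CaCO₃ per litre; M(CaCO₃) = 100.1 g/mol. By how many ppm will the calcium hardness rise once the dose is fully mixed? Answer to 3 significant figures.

(a) Alkalinity to add: (116 − 54) = 62 mg/L as CaCO₃ × 87,900 L = 5450 g as CaCO₃.
(a) Equivalents: 5450 g ÷ 50 g/eq = 109 eq.
(a) Each mole of Na₂CO₃ supplies 2 eq, so 109 / 2 = 54.5 mol.
(a) Mass: 54.5 mol × 106 g/mol = 5777 g.

(b) Moles of Ca²⁺: 21,300 g ÷ 111 g/mol = 191.9 mol.
(b) As CaCO₃: 191.9 mol × 100.1 g/mol = 19,210 g.
(b) Rise: 19,210 g / 185,000 L × 1000 = 103.8 mg/L.

(a) 5.78 kg; (b) 104 ppm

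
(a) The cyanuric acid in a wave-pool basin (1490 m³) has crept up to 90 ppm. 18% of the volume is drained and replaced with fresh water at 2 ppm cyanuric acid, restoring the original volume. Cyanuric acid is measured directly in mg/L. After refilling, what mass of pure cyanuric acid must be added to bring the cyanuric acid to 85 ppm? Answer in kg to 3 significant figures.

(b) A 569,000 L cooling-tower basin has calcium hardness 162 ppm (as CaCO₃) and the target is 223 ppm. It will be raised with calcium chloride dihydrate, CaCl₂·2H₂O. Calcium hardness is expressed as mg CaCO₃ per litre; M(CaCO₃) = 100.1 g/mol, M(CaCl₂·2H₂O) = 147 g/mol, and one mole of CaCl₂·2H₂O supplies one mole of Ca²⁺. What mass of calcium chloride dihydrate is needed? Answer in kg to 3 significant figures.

(a) Volume: 1490 m³ = 1,490,000 L.
(a) After draining 18% and refilling: 90 × 0.82 + 2 × 0.18 = 74.16 ppm.
(a) Deficit to target: 85 − 74.16 = 10.84 mg/L.
(a) Mass: 10.84 mg/L × 1,490,000 L = 16,150 g cyanuric acid.

(b) Hardness to add: (223 − 162) = 61 mg/L as CaCO₃ × 569,000 L = 34,710 g as CaCO₃.
(b) Moles of Ca²⁺ (1 mol Ca²⁺ ≡ 1 mol CaCO₃): 34,710 / 100.1 g/mol = 346.7 mol.
(b) Mass of CaCl₂·2H₂O: 346.7 × 147 = 50,970 g.

(a) 16.2 kg; (b) 51.0 kg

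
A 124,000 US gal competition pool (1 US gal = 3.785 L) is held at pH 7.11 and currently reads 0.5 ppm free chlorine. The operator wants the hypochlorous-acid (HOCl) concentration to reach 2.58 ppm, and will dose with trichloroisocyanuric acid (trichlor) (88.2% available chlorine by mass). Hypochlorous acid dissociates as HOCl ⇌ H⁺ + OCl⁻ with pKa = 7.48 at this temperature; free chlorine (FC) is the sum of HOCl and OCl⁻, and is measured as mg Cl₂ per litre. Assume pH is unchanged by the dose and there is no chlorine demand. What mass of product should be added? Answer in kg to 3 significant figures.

Volume: 124,000 US gal × 3.785 L/gal = 469,340 L.
[OCl⁻]/[HOCl] = 10^(pH − pKa) = 10^(7.11 − 7.48) = 0.4266; fraction as HOCl = 1/(1 + 0.4266) = 0.701.
Free chlorine required for 2.58 ppm HOCl: 2.58 / 0.701 = 3.681 ppm.
FC to add: 3.681 − 0.5 = 3.181 mg/L as Cl₂.
Cl₂ equivalent: 3.181 mg/L × 469,340 L = 1493 g.
Product at 88.2% available Cl: 1493 / 0.882 = 1692 g.

1.69 kg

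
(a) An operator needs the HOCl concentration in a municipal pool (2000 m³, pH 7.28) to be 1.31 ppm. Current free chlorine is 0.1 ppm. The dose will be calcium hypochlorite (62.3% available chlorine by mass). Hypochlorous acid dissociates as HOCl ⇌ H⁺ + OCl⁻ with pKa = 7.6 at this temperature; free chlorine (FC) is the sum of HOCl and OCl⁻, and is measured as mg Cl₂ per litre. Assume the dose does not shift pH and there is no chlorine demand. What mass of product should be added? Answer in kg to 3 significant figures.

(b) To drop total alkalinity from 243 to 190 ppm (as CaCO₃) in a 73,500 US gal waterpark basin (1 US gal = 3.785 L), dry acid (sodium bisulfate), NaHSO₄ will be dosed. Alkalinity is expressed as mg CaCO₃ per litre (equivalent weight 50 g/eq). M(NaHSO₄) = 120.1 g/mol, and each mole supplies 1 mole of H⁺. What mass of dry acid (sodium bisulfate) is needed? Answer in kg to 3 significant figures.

(a) Volume: 2000 m³ = 2,000,000 L.
(a) [OCl⁻]/[HOCl] = 10^(pH − pKa) = 10^(7.28 − 7.6) = 0.4786; fraction as HOCl = 1/(1 + 0.4786) = 0.6763.
(a) Free chlorine required for 1.31 ppm HOCl: 1.31 / 0.6763 = 1.937 ppm.
(a) FC to add: 1.937 − 0.1 = 1.837 mg/L as Cl₂.
(a) Cl₂ equivalent: 1.837 mg/L × 2,000,000 L = 3674 g.
(a) Product at 62.3% available Cl: 3674 / 0.623 = 5897 g.

(b) Volume: 73,500 US gal × 3.785 L/gal = 278,198 L.
(b) Alkalinity to neutralize: (243 − 190) = 53 mg/L as CaCO₃ × 278,198 L = 14,740 g as CaCO₃.
(b) Equivalents of H⁺ required: 14,740 ÷ 50 g/eq = 294.9 eq = 294.9 mol NaHSO₄.
(b) Mass of NaHSO₄: 294.9 × 120.1 = 35,420 g.

(a) 5.90 kg; (b) 35.4 kg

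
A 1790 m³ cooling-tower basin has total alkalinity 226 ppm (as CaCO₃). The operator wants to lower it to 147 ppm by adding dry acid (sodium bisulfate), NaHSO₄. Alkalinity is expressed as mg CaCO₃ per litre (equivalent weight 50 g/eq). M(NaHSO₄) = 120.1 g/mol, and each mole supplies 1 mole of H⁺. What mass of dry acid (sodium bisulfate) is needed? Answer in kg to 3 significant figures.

Volume: 1790 m³ = 1,790,000 L.
Alkalinity to neutralize: (226 − 147) = 79 mg/L as CaCO₃ × 1,790,000 L = 141,400 g as CaCO₃.
Equivalents of H⁺ required: 141,400 ÷ 50 g/eq = 2828 eq = 2828 mol NaHSO₄.
Mass of NaHSO₄: 2828 × 120.1 = 339,700 g.

340 kg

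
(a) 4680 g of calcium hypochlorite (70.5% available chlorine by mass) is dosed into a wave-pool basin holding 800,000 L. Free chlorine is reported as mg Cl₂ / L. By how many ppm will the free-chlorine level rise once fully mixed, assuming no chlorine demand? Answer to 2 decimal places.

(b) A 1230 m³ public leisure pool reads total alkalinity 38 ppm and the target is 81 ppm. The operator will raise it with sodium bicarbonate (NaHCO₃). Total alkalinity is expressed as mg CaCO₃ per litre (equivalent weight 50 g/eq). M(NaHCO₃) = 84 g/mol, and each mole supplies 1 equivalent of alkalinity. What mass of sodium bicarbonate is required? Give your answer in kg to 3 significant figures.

(a) 4.12 ppm; (b) 88.9 kg

(a) Available chlorine delivered: 4680 g × 0.705 = 3299 g as Cl₂.
(a) Concentration rise: 3299 g / 800,000 L = 4.124 mg/L = 4.12 ppm.

(b) Volume: 1230 m³ = 1,230,000 L.
(b) Alkalinity to add: (81 − 38) = 43 mg/L as CaCO₃ × 1,230,000 L = 52,890 g as CaCO₃.
(b) Equivalents: 52,890 g ÷ 50 g/eq = 1058 eq.
(b) NaHCO₃ supplies 1 eq per mole → 1058 mol.
(b) Mass: 1058 mol × 84 g/mol = 88,860 g.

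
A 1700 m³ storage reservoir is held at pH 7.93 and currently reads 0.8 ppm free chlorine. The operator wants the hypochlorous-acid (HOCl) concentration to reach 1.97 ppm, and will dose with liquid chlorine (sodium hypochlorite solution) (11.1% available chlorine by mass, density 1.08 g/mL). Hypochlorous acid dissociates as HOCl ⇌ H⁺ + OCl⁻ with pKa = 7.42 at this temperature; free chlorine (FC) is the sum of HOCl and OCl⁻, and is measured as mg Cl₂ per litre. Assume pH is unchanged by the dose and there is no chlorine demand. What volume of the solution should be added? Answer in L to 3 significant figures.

Volume: 1700 m³ = 1,700,000 L.
[OCl⁻]/[HOCl] = 10^(pH − pKa) = 10^(7.93 − 7.42) = 3.236; fraction as HOCl = 1/(1 + 3.236) = 0.2361.
Free chlorine required for 1.97 ppm HOCl: 1.97 / 0.2361 = 8.345 ppm.
FC to add: 8.345 − 0.8 = 7.545 mg/L as Cl₂.
Cl₂ equivalent: 7.545 mg/L × 1,700,000 L = 12,830 g.
Product at 11.1% available Cl: 12,830 / 0.111 = 115,600 g.
Volume: 115,600 g ÷ 1.08 g/mL = 107,000 mL.

107 L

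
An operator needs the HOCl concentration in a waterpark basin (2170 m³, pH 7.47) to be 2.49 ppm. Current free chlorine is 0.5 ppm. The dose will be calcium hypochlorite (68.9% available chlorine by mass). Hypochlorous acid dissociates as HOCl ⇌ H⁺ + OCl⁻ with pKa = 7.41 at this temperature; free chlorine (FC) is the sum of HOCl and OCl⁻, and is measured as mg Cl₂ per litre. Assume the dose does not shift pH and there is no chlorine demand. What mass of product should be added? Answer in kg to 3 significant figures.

15.3 kg

Volume: 2170 m³ = 2,170,000 L.
[OCl⁻]/[HOCl] = 10^(pH − pKa) = 10^(7.47 − 7.41) = 1.148; fraction as HOCl = 1/(1 + 1.148) = 0.4655.
Free chlorine required for 2.49 ppm HOCl: 2.49 / 0.4655 = 5.349 ppm.
FC to add: 5.349 − 0.5 = 4.849 mg/L as Cl₂.
Cl₂ equivalent: 4.849 mg/L × 2,170,000 L = 10,520 g.
Product at 68.9% available Cl: 10,520 / 0.689 = 15,270 g.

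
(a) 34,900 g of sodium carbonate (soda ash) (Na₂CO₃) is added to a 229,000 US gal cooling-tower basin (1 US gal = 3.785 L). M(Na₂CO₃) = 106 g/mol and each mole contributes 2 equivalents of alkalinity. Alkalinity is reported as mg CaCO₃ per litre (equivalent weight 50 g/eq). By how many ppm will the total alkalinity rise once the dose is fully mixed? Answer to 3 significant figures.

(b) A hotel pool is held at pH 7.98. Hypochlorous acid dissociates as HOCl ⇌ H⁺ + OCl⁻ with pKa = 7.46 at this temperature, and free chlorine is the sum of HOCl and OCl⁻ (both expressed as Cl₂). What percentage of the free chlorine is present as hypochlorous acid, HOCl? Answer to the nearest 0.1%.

(a) Volume: 229,000 US gal × 3.785 L/gal = 866,765 L.
(a) Moles of Na₂CO₃: 34,900 g ÷ 106 g/mol = 329.2 mol → 658.5 eq of alkalinity.
(a) As CaCO₃: 658.5 eq × 50 g/eq = 32,920 g.
(a) Rise: 32,920 g / 866,765 L × 1000 = 37.99 mg/L.

(b) [OCl⁻]/[HOCl] = 10^(pH − pKa) = 10^(7.98 − 7.46) = 10^0.52 = 3.311.
(b) Fraction as HOCl = 1 / (1 + 3.311) = 0.2319.

(a) 38.0 ppm; (b) 23.2%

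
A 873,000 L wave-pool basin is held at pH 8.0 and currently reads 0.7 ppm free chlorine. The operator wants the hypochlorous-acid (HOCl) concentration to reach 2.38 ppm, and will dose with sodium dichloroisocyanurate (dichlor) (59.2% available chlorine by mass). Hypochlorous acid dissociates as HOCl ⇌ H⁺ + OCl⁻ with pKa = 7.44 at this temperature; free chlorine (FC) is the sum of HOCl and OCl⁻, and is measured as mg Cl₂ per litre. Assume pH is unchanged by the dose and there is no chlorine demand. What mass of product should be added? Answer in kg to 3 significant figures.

[OCl⁻]/[HOCl] = 10^(pH − pKa) = 10^(8.0 − 7.44) = 3.631; fraction as HOCl = 1/(1 + 3.631) = 0.2159.
Free chlorine required for 2.38 ppm HOCl: 2.38 / 0.2159 = 11.02 ppm.
FC to add: 11.02 − 0.7 = 10.32 mg/L as Cl₂.
Cl₂ equivalent: 10.32 mg/L × 873,000 L = 9010 g.
Product at 59.2% available Cl: 9010 / 0.592 = 15,220 g.

15.2 kg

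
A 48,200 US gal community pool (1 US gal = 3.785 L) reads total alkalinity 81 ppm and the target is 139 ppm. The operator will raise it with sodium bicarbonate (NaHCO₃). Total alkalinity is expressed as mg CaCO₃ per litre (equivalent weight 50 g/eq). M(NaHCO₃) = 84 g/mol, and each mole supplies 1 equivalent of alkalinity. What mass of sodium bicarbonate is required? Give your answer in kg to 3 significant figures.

Volume: 48,200 US gal × 3.785 L/gal = 182,437 L.
Alkalinity to add: (139 − 81) = 58 mg/L as CaCO₃ × 182,437 L = 10,580 g as CaCO₃.
Equivalents: 10,580 g ÷ 50 g/eq = 211.6 eq.
NaHCO₃ supplies 1 eq per mole → 211.6 mol.
Mass: 211.6 mol × 84 g/mol = 17,780 g.

17.8 kg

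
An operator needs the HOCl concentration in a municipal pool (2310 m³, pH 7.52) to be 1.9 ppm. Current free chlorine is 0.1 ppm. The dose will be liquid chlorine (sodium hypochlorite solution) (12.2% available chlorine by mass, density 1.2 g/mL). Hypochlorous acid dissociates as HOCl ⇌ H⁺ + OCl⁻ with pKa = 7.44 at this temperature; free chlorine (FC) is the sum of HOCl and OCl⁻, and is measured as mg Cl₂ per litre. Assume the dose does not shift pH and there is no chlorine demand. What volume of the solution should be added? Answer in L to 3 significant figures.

64.4 L

Volume: 2310 m³ = 2,310,000 L.
[OCl⁻]/[HOCl] = 10^(pH − pKa) = 10^(7.52 − 7.44) = 1.202; fraction as HOCl = 1/(1 + 1.202) = 0.4541.
Free chlorine required for 1.9 ppm HOCl: 1.9 / 0.4541 = 4.184 ppm.
FC to add: 4.184 − 0.1 = 4.084 mg/L as Cl₂.
Cl₂ equivalent: 4.084 mg/L × 2,310,000 L = 9435 g.
Product at 12.2% available Cl: 9435 / 0.122 = 77,330 g.
Volume: 77,330 g ÷ 1.2 g/mL = 64,440 mL.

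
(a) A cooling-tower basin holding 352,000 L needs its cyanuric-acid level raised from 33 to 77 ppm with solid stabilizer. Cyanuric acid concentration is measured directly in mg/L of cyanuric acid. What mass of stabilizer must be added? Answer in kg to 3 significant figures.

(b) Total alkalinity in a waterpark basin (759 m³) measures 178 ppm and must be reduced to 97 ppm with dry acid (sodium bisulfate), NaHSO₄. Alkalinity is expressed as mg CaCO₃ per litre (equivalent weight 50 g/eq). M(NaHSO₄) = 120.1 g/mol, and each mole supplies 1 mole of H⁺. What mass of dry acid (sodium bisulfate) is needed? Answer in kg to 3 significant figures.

(a) 15.5 kg; (b) 148 kg

(a) CYA to add: (77 − 33) = 44 mg/L × 352,000 L = 15,490 g cyanuric acid.

(b) Volume: 759 m³ = 759,000 L.
(b) Alkalinity to neutralize: (178 − 97) = 81 mg/L as CaCO₃ × 759,000 L = 61,480 g as CaCO₃.
(b) Equivalents of H⁺ required: 61,480 ÷ 50 g/eq = 1230 eq = 1230 mol NaHSO₄.
(b) Mass of NaHSO₄: 1230 × 120.1 = 147,700 g.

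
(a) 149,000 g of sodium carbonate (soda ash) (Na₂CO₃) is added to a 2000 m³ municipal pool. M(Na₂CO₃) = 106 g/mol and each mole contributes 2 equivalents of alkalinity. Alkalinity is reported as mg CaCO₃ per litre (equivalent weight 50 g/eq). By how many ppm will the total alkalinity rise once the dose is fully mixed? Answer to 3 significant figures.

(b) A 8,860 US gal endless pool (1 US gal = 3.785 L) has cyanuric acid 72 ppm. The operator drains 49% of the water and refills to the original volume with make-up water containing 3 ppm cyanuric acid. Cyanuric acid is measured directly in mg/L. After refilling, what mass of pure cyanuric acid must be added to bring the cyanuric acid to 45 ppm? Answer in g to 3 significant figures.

(a) Volume: 2000 m³ = 2,000,000 L.
(a) Moles of Na₂CO₃: 149,000 g ÷ 106 g/mol = 1406 mol → 2811 eq of alkalinity.
(a) As CaCO₃: 2811 eq × 50 g/eq = 140,600 g.
(a) Rise: 140,600 g / 2,000,000 L × 1000 = 70.28 mg/L.

(b) Volume: 8,860 US gal × 3.785 L/gal = 33,535 L.
(b) After draining 49% and refilling: 72 × 0.51 + 3 × 0.49 = 38.19 ppm.
(b) Deficit to target: 45 − 38.19 = 6.81 mg/L.
(b) Mass: 6.81 mg/L × 33,535 L = 228.4 g cyanuric acid.

(a) 70.3 ppm; (b) 228 g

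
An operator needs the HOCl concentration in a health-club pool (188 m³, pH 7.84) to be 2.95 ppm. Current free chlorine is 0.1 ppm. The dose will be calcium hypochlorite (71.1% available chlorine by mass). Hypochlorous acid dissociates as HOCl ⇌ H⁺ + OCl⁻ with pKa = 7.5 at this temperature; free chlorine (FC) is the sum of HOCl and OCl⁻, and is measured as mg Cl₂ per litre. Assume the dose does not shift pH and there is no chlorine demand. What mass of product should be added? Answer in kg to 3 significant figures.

Volume: 188 m³ = 188,000 L.
[OCl⁻]/[HOCl] = 10^(pH − pKa) = 10^(7.84 − 7.5) = 2.188; fraction as HOCl = 1/(1 + 2.188) = 0.3137.
Free chlorine required for 2.95 ppm HOCl: 2.95 / 0.3137 = 9.404 ppm.
FC to add: 9.404 − 0.1 = 9.304 mg/L as Cl₂.
Cl₂ equivalent: 9.304 mg/L × 188,000 L = 1749 g.
Product at 71.1% available Cl: 1749 / 0.711 = 2460 g.

2.46 kg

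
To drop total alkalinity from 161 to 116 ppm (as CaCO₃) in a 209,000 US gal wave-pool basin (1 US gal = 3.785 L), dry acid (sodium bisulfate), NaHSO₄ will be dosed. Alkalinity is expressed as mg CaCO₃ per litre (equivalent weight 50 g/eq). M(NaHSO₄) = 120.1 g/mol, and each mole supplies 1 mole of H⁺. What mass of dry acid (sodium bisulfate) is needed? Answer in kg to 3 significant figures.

85.5 kg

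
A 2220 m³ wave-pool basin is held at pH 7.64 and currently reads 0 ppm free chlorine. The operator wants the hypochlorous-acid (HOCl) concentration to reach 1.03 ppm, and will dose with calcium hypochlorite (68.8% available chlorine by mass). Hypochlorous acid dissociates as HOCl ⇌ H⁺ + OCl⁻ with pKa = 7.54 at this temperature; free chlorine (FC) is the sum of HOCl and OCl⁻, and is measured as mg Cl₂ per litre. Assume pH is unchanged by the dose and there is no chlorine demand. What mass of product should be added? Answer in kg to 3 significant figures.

Volume: 2220 m³ = 2,220,000 L.
[OCl⁻]/[HOCl] = 10^(pH − pKa) = 10^(7.64 − 7.54) = 1.259; fraction as HOCl = 1/(1 + 1.259) = 0.4427.
Free chlorine required for 1.03 ppm HOCl: 1.03 / 0.4427 = 2.327 ppm.
FC to add: 2.327 − 0 = 2.327 mg/L as Cl₂.
Cl₂ equivalent: 2.327 mg/L × 2,220,000 L = 5165 g.
Product at 68.8% available Cl: 5165 / 0.688 = 7508 g.

7.51 kg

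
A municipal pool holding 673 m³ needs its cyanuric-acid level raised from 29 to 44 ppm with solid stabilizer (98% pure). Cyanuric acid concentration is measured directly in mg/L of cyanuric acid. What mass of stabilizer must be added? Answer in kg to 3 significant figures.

10.3 kg

Volume: 673 m³ = 673,000 L.
CYA to add: (44 − 29) = 15 mg/L × 673,000 L = 10,100 g cyanuric acid.
At 98% purity: 10,100 / 0.98 = 10,300 g product.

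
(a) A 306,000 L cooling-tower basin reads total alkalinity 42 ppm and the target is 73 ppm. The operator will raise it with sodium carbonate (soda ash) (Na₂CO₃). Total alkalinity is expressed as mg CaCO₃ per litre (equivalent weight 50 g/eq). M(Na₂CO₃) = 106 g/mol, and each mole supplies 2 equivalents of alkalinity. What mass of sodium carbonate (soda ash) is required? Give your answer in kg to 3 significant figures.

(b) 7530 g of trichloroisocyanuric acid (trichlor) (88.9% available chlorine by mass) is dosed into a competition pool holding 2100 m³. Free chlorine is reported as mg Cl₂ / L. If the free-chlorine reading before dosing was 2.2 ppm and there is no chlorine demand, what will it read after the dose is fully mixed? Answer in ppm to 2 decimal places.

(a) Alkalinity to add: (73 − 42) = 31 mg/L as CaCO₃ × 306,000 L = 9486 g as CaCO₃.
(a) Equivalents: 9486 g ÷ 50 g/eq = 189.7 eq.
(a) Each mole of Na₂CO₃ supplies 2 eq, so 189.7 / 2 = 94.86 mol.
(a) Mass: 94.86 mol × 106 g/mol = 10,060 g.

(b) Volume: 2100 m³ = 2,100,000 L.
(b) Available chlorine delivered: 7530 g × 0.889 = 6694 g as Cl₂.
(b) Concentration rise: 6694 g / 2,100,000 L = 3.188 mg/L = 3.19 ppm.
(b) Final FC: 2.2 + 3.19 = 5.39 ppm.

(a) 10.1 kg; (b) 5.39 ppm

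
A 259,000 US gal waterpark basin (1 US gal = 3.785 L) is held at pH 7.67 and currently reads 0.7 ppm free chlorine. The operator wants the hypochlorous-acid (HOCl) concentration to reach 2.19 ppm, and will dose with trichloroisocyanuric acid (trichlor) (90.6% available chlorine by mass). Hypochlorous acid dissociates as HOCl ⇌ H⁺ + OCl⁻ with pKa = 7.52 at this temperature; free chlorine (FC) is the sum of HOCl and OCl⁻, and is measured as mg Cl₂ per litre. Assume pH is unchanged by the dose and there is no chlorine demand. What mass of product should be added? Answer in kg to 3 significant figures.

Volume: 259,000 US gal × 3.785 L/gal = 980,315 L.
[OCl⁻]/[HOCl] = 10^(pH − pKa) = 10^(7.67 − 7.52) = 1.413; fraction as HOCl = 1/(1 + 1.413) = 0.4145.
Free chlorine required for 2.19 ppm HOCl: 2.19 / 0.4145 = 5.283 ppm.
FC to add: 5.283 − 0.7 = 4.583 mg/L as Cl₂.
Cl₂ equivalent: 4.583 mg/L × 980,315 L = 4493 g.
Product at 90.6% available Cl: 4493 / 0.906 = 4959 g.

4.96 kg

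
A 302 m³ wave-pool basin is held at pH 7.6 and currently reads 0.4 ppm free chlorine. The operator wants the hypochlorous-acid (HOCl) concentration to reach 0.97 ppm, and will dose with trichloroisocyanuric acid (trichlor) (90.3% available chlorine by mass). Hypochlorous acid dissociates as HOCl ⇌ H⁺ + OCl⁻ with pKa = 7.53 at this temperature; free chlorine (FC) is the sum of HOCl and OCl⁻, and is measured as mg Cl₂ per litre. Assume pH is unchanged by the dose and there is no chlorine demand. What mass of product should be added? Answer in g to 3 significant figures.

Volume: 302 m³ = 302,000 L.
[OCl⁻]/[HOCl] = 10^(pH − pKa) = 10^(7.6 − 7.53) = 1.175; fraction as HOCl = 1/(1 + 1.175) = 0.4598.
Free chlorine required for 0.97 ppm HOCl: 0.97 / 0.4598 = 2.11 ppm.
FC to add: 2.11 − 0.4 = 1.71 mg/L as Cl₂.
Cl₂ equivalent: 1.71 mg/L × 302,000 L = 516.3 g.
Product at 90.3% available Cl: 516.3 / 0.903 = 571.8 g.

572 g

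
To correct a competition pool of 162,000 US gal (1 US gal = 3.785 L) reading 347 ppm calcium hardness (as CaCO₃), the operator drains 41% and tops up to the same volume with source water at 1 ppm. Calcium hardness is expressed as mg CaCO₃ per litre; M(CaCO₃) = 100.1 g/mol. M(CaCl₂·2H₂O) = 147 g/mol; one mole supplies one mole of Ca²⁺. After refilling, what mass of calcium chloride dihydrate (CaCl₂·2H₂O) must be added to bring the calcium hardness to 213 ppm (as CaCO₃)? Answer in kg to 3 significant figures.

7.08 kg

Volume: 162,000 US gal × 3.785 L/gal = 613,170 L.
After draining 41% and refilling: 347 × 0.59 + 1 × 0.41 = 205.14 ppm.
Deficit to target: 213 − 205.14 = 7.86 mg/L.
As CaCO₃: 7.86 mg/L × 613,170 L = 4820 g; ÷ 100.1 = 48.15 mol Ca²⁺.
Mass: 48.15 × 147 = 7078 g.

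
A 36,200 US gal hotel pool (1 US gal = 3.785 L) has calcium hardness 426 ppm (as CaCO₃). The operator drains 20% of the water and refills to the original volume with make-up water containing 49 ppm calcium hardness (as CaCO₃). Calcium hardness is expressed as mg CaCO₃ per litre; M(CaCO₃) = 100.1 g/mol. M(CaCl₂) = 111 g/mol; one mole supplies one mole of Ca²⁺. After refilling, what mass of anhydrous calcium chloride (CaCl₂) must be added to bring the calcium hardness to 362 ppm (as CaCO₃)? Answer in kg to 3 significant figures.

1.73 kg

Volume: 36,200 US gal × 3.785 L/gal = 137,017 L.
After draining 20% and refilling: 426 × 0.80 + 49 × 0.20 = 350.6 ppm.
Deficit to target: 362 − 350.6 = 11.4 mg/L.
As CaCO₃: 11.4 mg/L × 137,017 L = 1562 g; ÷ 100.1 = 15.6 mol Ca²⁺.
Mass: 15.6 × 111 = 1732 g.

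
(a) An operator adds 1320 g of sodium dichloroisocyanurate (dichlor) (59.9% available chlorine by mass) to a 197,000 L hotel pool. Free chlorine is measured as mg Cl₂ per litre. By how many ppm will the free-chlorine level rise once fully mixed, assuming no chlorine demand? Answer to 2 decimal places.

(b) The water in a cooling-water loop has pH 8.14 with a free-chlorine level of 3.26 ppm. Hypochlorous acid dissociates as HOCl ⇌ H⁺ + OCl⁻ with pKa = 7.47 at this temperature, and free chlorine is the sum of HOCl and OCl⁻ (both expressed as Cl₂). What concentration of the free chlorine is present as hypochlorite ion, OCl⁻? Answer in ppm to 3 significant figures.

(a) Available chlorine delivered: 1320 g × 0.599 = 790.7 g as Cl₂.
(a) Concentration rise: 790.7 g / 197,000 L = 4.014 mg/L = 4.01 ppm.

(b) [OCl⁻]/[HOCl] = 10^(pH − pKa) = 10^(8.14 − 7.47) = 10^0.67 = 4.677.
(b) Fraction as HOCl = 1 / (1 + 4.677) = 0.1761.
(b) OCl⁻ = (1 − 0.1761) × 3.26 ppm = 2.686 ppm.

(a) 4.01 ppm; (b) 2.69 ppm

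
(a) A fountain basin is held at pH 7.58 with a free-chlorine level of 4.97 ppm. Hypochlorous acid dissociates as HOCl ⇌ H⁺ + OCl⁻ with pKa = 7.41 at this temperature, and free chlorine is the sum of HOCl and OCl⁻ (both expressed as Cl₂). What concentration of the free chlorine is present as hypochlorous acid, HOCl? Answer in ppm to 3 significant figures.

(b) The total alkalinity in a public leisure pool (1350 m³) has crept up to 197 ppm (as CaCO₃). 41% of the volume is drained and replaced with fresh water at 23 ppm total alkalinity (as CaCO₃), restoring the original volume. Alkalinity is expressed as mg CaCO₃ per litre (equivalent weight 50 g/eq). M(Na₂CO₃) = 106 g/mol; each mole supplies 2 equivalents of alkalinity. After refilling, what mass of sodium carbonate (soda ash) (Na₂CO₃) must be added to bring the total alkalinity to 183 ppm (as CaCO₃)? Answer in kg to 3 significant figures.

(a) 2.00 ppm; (b) 82.1 kg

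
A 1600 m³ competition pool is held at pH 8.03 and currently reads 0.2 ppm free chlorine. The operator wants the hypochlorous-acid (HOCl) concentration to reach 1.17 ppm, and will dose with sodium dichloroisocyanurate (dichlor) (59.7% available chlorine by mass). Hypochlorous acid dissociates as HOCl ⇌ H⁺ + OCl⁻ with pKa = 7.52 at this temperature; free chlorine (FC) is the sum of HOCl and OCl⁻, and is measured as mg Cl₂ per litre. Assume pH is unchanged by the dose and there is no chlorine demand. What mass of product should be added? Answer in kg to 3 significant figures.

Volume: 1600 m³ = 1,600,000 L.
[OCl⁻]/[HOCl] = 10^(pH − pKa) = 10^(8.03 − 7.52) = 3.236; fraction as HOCl = 1/(1 + 3.236) = 0.2361.
Free chlorine required for 1.17 ppm HOCl: 1.17 / 0.2361 = 4.956 ppm.
FC to add: 4.956 − 0.2 = 4.756 mg/L as Cl₂.
Cl₂ equivalent: 4.756 mg/L × 1,600,000 L = 7610 g.
Product at 59.7% available Cl: 7610 / 0.597 = 12,750 g.

12.7 kg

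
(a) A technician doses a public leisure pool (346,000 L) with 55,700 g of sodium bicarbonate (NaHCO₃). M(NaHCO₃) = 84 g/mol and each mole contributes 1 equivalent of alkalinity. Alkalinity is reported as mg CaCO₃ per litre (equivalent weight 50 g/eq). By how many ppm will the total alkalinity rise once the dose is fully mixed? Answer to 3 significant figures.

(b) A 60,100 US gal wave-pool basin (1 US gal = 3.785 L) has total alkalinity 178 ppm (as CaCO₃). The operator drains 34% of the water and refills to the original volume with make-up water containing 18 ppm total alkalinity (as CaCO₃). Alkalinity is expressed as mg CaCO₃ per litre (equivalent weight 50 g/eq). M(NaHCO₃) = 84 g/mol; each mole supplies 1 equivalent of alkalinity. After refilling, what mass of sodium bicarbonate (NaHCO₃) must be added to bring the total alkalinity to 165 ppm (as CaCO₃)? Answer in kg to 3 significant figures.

(a) 95.8 ppm; (b) 15.8 kg

(a) Moles of NaHCO₃: 55,700 g ÷ 84 g/mol = 663.1 mol → 663.1 eq of alkalinity.
(a) As CaCO₃: 663.1 eq × 50 g/eq = 33,150 g.
(a) Rise: 33,150 g / 346,000 L × 1000 = 95.82 mg/L.

(b) Volume: 60,100 US gal × 3.785 L/gal = 227,478 L.
(b) After draining 34% and refilling: 178 × 0.66 + 18 × 0.34 = 123.6 ppm.
(b) Deficit to target: 165 − 123.6 = 41.4 mg/L.
(b) As CaCO₃: 41.4 mg/L × 227,478 L = 9418 g; ÷ 50 g/eq ÷ 1 = 188.4 mol NaHCO₃.
(b) Mass: 188.4 × 84 = 15,820 g.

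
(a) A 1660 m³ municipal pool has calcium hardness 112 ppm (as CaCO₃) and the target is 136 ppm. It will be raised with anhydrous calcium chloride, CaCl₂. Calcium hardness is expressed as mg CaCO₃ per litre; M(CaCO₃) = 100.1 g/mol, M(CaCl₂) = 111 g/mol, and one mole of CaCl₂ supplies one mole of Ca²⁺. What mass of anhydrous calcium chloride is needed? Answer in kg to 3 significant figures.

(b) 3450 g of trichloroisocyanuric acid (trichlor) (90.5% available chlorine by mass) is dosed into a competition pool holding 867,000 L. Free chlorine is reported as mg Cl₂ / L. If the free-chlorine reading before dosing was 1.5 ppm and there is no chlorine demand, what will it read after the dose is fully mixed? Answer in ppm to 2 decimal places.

(a) 44.2 kg; (b) 5.10 ppm

(a) Volume: 1660 m³ = 1,660,000 L.
(a) Hardness to add: (136 − 112) = 24 mg/L as CaCO₃ × 1,660,000 L = 39,840 g as CaCO₃.
(a) Moles of Ca²⁺ (1 mol Ca²⁺ ≡ 1 mol CaCO₃): 39,840 / 100.1 g/mol = 398 mol.
(a) Mass of CaCl₂: 398 × 111 = 44,180 g.

(b) Available chlorine delivered: 3450 g × 0.905 = 3122 g as Cl₂.
(b) Concentration rise: 3122 g / 867,000 L = 3.601 mg/L = 3.60 ppm.
(b) Final FC: 1.5 + 3.60 = 5.10 ppm.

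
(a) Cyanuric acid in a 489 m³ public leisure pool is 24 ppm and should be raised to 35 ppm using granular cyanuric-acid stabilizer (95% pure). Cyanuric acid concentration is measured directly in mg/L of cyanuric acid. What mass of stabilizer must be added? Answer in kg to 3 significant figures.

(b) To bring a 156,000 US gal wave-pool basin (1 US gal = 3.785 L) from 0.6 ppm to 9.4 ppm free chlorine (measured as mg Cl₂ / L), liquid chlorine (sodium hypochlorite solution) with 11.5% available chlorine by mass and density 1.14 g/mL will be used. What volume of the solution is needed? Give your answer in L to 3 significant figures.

(a) Volume: 489 m³ = 489,000 L.
(a) CYA to add: (35 − 24) = 11 mg/L × 489,000 L = 5379 g cyanuric acid.
(a) At 95% purity: 5379 / 0.95 = 5662 g product.

(b) Volume: 156,000 US gal × 3.785 L/gal = 590,460 L.
(b) Chlorine deficit: 9.4 − 0.6 = 8.8 ppm = 8.8 mg/L as Cl₂.
(b) Cl₂ equivalent needed: 8.8 mg/L × 590,460 L = 5,196,000 mg = 5196 g.
(b) Product at 11.5% available chlorine: 5196 / 0.115 = 45,180 g.
(b) Volume at density 1.14 g/mL: 45,180 g ÷ 1.14 g/mL = 39,630 mL.

(a) 5.66 kg; (b) 39.6 L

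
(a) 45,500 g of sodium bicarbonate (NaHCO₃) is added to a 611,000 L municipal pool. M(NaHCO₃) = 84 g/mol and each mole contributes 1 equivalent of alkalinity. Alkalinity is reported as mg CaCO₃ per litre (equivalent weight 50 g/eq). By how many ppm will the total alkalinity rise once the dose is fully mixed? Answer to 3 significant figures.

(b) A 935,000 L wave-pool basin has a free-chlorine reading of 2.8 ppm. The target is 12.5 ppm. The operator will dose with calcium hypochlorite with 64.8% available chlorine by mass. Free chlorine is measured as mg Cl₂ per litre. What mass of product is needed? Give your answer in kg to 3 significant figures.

(a) Moles of NaHCO₃: 45,500 g ÷ 84 g/mol = 541.7 mol → 541.7 eq of alkalinity.
(a) As CaCO₃: 541.7 eq × 50 g/eq = 27,080 g.
(a) Rise: 27,080 g / 611,000 L × 1000 = 44.33 mg/L.

(b) Chlorine deficit: 12.5 − 2.8 = 9.7 ppm = 9.7 mg/L as Cl₂.
(b) Cl₂ equivalent needed: 9.7 mg/L × 935,000 L = 9,070,000 mg = 9070 g.
(b) Product at 64.8% available chlorine: 9070 / 0.648 = 14,000 g.

(a) 44.3 ppm; (b) 14.0 kg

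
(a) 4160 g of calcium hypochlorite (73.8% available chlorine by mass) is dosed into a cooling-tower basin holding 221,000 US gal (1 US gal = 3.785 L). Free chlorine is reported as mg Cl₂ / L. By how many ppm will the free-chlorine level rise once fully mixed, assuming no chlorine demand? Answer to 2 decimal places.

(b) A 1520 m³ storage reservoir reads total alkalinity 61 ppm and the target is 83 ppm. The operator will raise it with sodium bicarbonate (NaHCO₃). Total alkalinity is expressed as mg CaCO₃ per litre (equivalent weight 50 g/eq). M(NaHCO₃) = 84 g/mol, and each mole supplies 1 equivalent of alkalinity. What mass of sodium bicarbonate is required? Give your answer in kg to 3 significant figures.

(a) Volume: 221,000 US gal × 3.785 L/gal = 836,485 L.
(a) Available chlorine delivered: 4160 g × 0.738 = 3070 g as Cl₂.
(a) Concentration rise: 3070 g / 836,485 L = 3.67 mg/L = 3.67 ppm.

(b) Volume: 1520 m³ = 1,520,000 L.
(b) Alkalinity to add: (83 − 61) = 22 mg/L as CaCO₃ × 1,520,000 L = 33,440 g as CaCO₃.
(b) Equivalents: 33,440 g ÷ 50 g/eq = 668.8 eq.
(b) NaHCO₃ supplies 1 eq per mole → 668.8 mol.
(b) Mass: 668.8 mol × 84 g/mol = 56,180 g.

(a) 3.67 ppm; (b) 56.2 kg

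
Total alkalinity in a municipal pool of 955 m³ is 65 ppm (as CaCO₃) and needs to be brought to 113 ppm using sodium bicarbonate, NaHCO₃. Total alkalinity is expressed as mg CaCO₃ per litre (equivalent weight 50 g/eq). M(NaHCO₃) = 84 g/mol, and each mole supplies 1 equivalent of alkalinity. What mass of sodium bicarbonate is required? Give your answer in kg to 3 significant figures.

Volume: 955 m³ = 955,000 L.
Alkalinity to add: (113 − 65) = 48 mg/L as CaCO₃ × 955,000 L = 45,840 g as CaCO₃.
Equivalents: 45,840 g ÷ 50 g/eq = 916.8 eq.
NaHCO₃ supplies 1 eq per mole → 916.8 mol.
Mass: 916.8 mol × 84 g/mol = 77,010 g.

77.0 kg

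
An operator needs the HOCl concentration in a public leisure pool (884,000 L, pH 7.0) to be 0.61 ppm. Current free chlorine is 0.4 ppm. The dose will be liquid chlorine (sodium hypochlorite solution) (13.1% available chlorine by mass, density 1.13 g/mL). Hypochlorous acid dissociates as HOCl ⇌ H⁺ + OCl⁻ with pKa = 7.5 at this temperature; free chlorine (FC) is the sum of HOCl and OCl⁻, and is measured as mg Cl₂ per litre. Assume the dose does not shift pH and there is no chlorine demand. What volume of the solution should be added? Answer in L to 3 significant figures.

2.41 L

[OCl⁻]/[HOCl] = 10^(pH − pKa) = 10^(7.0 − 7.5) = 0.3162; fraction as HOCl = 1/(1 + 0.3162) = 0.7597.
Free chlorine required for 0.61 ppm HOCl: 0.61 / 0.7597 = 0.8029 ppm.
FC to add: 0.8029 − 0.4 = 0.4029 mg/L as Cl₂.
Cl₂ equivalent: 0.4029 mg/L × 884,000 L = 356.2 g.
Product at 13.1% available Cl: 356.2 / 0.131 = 2719 g.
Volume: 2719 g ÷ 1.13 g/mL = 2406 mL.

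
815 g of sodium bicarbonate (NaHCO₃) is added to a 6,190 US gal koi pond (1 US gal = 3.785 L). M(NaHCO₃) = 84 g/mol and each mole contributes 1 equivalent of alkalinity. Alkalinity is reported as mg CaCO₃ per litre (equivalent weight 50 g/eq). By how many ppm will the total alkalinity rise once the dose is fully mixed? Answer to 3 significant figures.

Volume: 6,190 US gal × 3.785 L/gal = 23,429 L.
Moles of NaHCO₃: 815 g ÷ 84 g/mol = 9.702 mol → 9.702 eq of alkalinity.
As CaCO₃: 9.702 eq × 50 g/eq = 485.1 g.
Rise: 485.1 g / 23,429 L × 1000 = 20.71 mg/L.

20.7 ppm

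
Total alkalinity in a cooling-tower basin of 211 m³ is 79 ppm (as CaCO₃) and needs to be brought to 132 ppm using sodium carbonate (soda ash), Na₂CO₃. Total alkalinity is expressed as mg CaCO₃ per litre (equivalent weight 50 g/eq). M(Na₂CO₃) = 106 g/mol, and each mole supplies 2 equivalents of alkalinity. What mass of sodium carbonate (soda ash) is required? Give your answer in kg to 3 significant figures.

11.9 kg

Volume: 211 m³ = 211,000 L.
Alkalinity to add: (132 − 79) = 53 mg/L as CaCO₃ × 211,000 L = 11,180 g as CaCO₃.
Equivalents: 11,180 g ÷ 50 g/eq = 223.7 eq.
Each mole of Na₂CO₃ supplies 2 eq, so 223.7 / 2 = 111.8 mol.
Mass: 111.8 mol × 106 g/mol = 11,850 g.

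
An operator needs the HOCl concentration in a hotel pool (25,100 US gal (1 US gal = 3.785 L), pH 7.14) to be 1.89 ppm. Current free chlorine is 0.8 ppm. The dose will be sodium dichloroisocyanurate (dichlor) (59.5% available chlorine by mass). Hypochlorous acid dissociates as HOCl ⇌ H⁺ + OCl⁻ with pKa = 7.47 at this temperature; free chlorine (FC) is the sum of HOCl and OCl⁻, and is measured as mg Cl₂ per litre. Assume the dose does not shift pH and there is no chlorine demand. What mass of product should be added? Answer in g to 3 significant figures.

315 g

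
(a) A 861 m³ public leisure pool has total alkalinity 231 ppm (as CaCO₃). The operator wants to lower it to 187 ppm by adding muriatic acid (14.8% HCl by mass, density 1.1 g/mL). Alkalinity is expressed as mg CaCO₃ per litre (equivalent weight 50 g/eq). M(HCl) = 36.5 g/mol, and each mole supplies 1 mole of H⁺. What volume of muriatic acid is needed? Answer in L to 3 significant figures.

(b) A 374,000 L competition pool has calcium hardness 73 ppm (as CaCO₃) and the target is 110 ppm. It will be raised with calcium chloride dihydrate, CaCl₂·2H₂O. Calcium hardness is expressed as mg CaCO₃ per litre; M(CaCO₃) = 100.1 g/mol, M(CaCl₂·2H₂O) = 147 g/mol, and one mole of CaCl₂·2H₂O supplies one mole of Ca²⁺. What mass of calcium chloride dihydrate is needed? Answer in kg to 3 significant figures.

(a) Volume: 861 m³ = 861,000 L.
(a) Alkalinity to neutralize: (231 − 187) = 44 mg/L as CaCO₃ × 861,000 L = 37,880 g as CaCO₃.
(a) Equivalents of H⁺ required: 37,880 ÷ 50 g/eq = 757.7 eq = 757.7 mol HCl.
(a) Mass of HCl: 757.7 × 36.5 = 27,660 g.
(a) Mass of 14.8% solution: 27,660 / 0.148 = 186,900 g.
(a) Volume: 186,900 g ÷ 1.1 g/mL = 169,900 mL.

(b) Hardness to add: (110 − 73) = 37 mg/L as CaCO₃ × 374,000 L = 13,840 g as CaCO₃.
(b) Moles of Ca²⁺ (1 mol Ca²⁺ ≡ 1 mol CaCO₃): 13,840 / 100.1 g/mol = 138.2 mol.
(b) Mass of CaCl₂·2H₂O: 138.2 × 147 = 20,320 g.

(a) 170 L; (b) 20.3 kg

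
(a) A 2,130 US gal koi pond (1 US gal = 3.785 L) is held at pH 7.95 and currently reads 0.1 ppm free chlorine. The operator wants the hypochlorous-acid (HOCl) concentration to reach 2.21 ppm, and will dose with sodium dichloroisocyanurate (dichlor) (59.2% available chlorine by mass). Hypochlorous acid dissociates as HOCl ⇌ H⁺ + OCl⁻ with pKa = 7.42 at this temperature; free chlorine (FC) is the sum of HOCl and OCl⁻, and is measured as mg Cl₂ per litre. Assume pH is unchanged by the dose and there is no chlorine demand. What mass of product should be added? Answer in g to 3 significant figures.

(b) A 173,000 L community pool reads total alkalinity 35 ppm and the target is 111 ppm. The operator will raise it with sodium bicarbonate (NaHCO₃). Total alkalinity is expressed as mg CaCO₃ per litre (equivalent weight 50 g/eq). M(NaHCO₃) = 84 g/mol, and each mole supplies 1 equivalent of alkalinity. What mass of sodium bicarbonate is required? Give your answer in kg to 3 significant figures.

(a) Volume: 2,130 US gal × 3.785 L/gal = 8,062 L.
(a) [OCl⁻]/[HOCl] = 10^(pH − pKa) = 10^(7.95 − 7.42) = 3.388; fraction as HOCl = 1/(1 + 3.388) = 0.2279.
(a) Free chlorine required for 2.21 ppm HOCl: 2.21 / 0.2279 = 9.698 ppm.
(a) FC to add: 9.698 − 0.1 = 9.598 mg/L as Cl₂.
(a) Cl₂ equivalent: 9.598 mg/L × 8,062 L = 77.38 g.
(a) Product at 59.2% available Cl: 77.38 / 0.592 = 130.7 g.

(b) Alkalinity to add: (111 − 35) = 76 mg/L as CaCO₃ × 173,000 L = 13,150 g as CaCO₃.
(b) Equivalents: 13,150 g ÷ 50 g/eq = 263 eq.
(b) NaHCO₃ supplies 1 eq per mole → 263 mol.
(b) Mass: 263 mol × 84 g/mol = 22,090 g.

(a) 131 g; (b) 22.1 kg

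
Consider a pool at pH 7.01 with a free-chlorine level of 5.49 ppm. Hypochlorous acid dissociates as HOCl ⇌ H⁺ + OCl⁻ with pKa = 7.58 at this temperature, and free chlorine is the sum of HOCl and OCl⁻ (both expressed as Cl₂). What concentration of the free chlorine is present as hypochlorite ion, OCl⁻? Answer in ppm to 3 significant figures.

1.16 ppm

[OCl⁻]/[HOCl] = 10^(pH − pKa) = 10^(7.01 − 7.58) = 10^-0.57 = 0.2692.
Fraction as HOCl = 1 / (1 + 0.2692) = 0.7879.
OCl⁻ = (1 − 0.7879) × 5.49 ppm = 1.164 ppm.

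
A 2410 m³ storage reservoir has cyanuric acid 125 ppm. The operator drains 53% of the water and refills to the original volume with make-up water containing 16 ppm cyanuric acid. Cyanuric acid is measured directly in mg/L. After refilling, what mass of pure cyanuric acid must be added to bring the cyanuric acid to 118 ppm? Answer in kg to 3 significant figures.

122 kg

Volume: 2410 m³ = 2,410,000 L.
After draining 53% and refilling: 125 × 0.47 + 16 × 0.53 = 67.23 ppm.
Deficit to target: 118 − 67.23 = 50.77 mg/L.
Mass: 50.77 mg/L × 2,410,000 L = 122,400 g cyanuric acid.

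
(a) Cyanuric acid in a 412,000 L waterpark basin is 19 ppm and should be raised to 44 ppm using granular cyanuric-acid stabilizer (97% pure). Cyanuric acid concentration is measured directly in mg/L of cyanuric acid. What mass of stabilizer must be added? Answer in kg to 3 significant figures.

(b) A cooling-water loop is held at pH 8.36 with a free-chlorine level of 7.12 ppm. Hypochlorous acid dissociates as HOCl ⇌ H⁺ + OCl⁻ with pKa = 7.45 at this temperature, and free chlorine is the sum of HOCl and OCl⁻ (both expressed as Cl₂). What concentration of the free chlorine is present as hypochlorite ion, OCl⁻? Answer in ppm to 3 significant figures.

(a) 10.6 kg; (b) 6.34 ppm

(a) CYA to add: (44 − 19) = 25 mg/L × 412,000 L = 10,300 g cyanuric acid.
(a) At 97% purity: 10,300 / 0.97 = 10,620 g product.

(b) [OCl⁻]/[HOCl] = 10^(pH − pKa) = 10^(8.36 − 7.45) = 10^0.91 = 8.128.
(b) Fraction as HOCl = 1 / (1 + 8.128) = 0.1095.
(b) OCl⁻ = (1 − 0.1095) × 7.12 ppm = 6.34 ppm.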